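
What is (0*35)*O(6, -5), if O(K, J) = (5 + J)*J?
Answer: 0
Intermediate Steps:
O(K, J) = J*(5 + J)
(0*35)*O(6, -5) = (0*35)*(-5*(5 - 5)) = 0*(-5*0) = 0*0 = 0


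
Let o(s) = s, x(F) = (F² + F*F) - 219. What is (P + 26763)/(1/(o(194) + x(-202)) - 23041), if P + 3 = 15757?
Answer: -3468664411/1879753902 ≈ -1.8453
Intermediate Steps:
P = 15754 (P = -3 + 15757 = 15754)
x(F) = -219 + 2*F² (x(F) = (F² + F²) - 219 = 2*F² - 219 = -219 + 2*F²)
(P + 26763)/(1/(o(194) + x(-202)) - 23041) = (15754 + 26763)/(1/(194 + (-219 + 2*(-202)²)) - 23041) = 42517/(1/(194 + (-219 + 2*40804)) - 23041) = 42517/(1/(194 + (-219 + 81608)) - 23041) = 42517/(1/(194 + 81389) - 23041) = 42517/(1/81583 - 23041) = 42517/(-1879753902/81583) = 42517*(-81583/1879753902) = -3468664411/1879753902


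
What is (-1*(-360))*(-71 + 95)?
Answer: 8640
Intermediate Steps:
(-1*(-360))*(-71 + 95) = 360*24 = 8640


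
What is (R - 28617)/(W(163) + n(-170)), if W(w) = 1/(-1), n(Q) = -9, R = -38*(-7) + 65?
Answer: 14143/5 ≈ 2828.6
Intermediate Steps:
R = 331 (R = 266 + 65 = 331)
W(w) = -1
(R - 28617)/(W(163) + n(-170)) = (331 - 28617)/(-1 - 9) = -28286/(-10) = -28286*(-⅒) = 14143/5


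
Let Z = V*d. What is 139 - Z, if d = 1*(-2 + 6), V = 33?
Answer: 7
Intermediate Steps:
d = 4 (d = 1*4 = 4)
Z = 132 (Z = 33*4 = 132)
139 - Z = 139 - 1*132 = 139 - 132 = 7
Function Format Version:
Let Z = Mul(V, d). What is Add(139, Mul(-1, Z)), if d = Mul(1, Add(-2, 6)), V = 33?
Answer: 7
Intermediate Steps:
d = 4 (d = Mul(1, 4) = 4)
Z = 132 (Z = Mul(33, 4) = 132)
Add(139, Mul(-1, Z)) = Add(139, Mul(-1, 132)) = Add(139, -132) = 7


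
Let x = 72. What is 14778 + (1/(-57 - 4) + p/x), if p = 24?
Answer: 2704432/183 ≈ 14778.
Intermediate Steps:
14778 + (1/(-57 - 4) + p/x) = 14778 + (1/(-57 - 4) + 24/72) = 14778 + (1/(-61) + 24*(1/72)) = 14778 + (-1/61 + 1/3) = 14778 + 58/183 = 2704432/183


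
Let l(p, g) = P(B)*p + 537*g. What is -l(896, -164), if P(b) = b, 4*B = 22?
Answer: 83140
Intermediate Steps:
B = 11/2 (B = (¼)*22 = 11/2 ≈ 5.5000)
l(p, g) = 537*g + 11*p/2 (l(p, g) = 11*p/2 + 537*g = 537*g + 11*p/2)
-l(896, -164) = -(537*(-164) + (11/2)*896) = -(-88068 + 4928) = -1*(-83140) = 83140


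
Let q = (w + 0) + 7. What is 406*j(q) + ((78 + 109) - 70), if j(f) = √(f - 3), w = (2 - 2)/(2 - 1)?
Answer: 929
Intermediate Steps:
w = 0 (w = 0/1 = 0*1 = 0)
q = 7 (q = (0 + 0) + 7 = 0 + 7 = 7)
j(f) = √(-3 + f)
406*j(q) + ((78 + 109) - 70) = 406*√(-3 + 7) + ((78 + 109) - 70) = 406*√4 + (187 - 70) = 406*2 + 117 = 812 + 117 = 929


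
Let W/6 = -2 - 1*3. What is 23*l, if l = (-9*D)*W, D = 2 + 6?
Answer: 49680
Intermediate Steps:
W = -30 (W = 6*(-2 - 1*3) = 6*(-2 - 3) = 6*(-5) = -30)
D = 8
l = 2160 (l = -9*8*(-30) = -72*(-30) = 2160)
23*l = 23*2160 = 49680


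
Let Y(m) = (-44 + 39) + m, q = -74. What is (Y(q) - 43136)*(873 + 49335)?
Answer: -2169738720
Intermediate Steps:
Y(m) = -5 + m
(Y(q) - 43136)*(873 + 49335) = ((-5 - 74) - 43136)*(873 + 49335) = (-79 - 43136)*50208 = -43215*50208 = -2169738720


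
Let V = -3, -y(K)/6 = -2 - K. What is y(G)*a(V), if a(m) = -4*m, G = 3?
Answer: 360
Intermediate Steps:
y(K) = 12 + 6*K (y(K) = -6*(-2 - K) = 12 + 6*K)
y(G)*a(V) = (12 + 6*3)*(-4*(-3)) = (12 + 18)*12 = 30*12 = 360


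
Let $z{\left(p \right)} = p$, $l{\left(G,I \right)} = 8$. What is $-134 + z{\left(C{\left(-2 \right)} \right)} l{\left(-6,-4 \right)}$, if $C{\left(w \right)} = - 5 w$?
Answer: $-54$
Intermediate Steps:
$-134 + z{\left(C{\left(-2 \right)} \right)} l{\left(-6,-4 \right)} = -134 + \left(-5\right) \left(-2\right) 8 = -134 + 10 \cdot 8 = -134 + 80 = -54$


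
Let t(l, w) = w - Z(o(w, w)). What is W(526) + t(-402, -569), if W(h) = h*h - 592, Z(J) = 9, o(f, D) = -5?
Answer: 275506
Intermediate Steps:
W(h) = -592 + h² (W(h) = h² - 592 = -592 + h²)
t(l, w) = -9 + w (t(l, w) = w - 1*9 = w - 9 = -9 + w)
W(526) + t(-402, -569) = (-592 + 526²) + (-9 - 569) = (-592 + 276676) - 578 = 276084 - 578 = 275506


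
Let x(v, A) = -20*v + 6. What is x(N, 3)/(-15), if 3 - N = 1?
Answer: 34/15 ≈ 2.2667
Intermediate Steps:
N = 2 (N = 3 - 1*1 = 3 - 1 = 2)
x(v, A) = 6 - 20*v
x(N, 3)/(-15) = (6 - 20*2)/(-15) = (6 - 40)*(-1/15) = -34*(-1/15) = 34/15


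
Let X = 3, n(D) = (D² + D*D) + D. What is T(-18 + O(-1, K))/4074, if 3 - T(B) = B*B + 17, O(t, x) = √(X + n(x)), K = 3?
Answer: -181/2037 + 12*√6/679 ≈ -0.045566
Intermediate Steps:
n(D) = D + 2*D² (n(D) = (D² + D²) + D = 2*D² + D = D + 2*D²)
O(t, x) = √(3 + x*(1 + 2*x))
T(B) = -14 - B² (T(B) = 3 - (B*B + 17) = 3 - (B² + 17) = 3 - (17 + B²) = 3 + (-17 - B²) = -14 - B²)
T(-18 + O(-1, K))/4074 = (-14 - (-18 + √(3 + 3*(1 + 2*3)))²)/4074 = (-14 - (-18 + √(3 + 3*(1 + 6)))²)*(1/4074) = (-14 - (-18 + √(3 + 3*7))²)*(1/4074) = (-14 - (-18 + √(3 + 21))²)*(1/4074) = (-14 - (-18 + √24)²)*(1/4074) = (-14 - (-18 + 2*√6)²)*(1/4074) = -1/291 - (-18 + 2*√6)²/4074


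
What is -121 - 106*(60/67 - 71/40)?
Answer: -37219/1340 ≈ -27.775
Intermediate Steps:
-121 - 106*(60/67 - 71/40) = -121 - 106*(-2357/2680) = -121 + 124921/1340 = -37219/1340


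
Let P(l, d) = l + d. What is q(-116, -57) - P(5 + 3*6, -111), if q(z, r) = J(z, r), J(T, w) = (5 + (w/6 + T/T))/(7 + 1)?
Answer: 1401/16 ≈ 87.563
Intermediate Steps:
J(T, w) = ¾ + w/48 (J(T, w) = (5 + (w*(⅙) + 1))/8 = (5 + (w/6 + 1))*(⅛) = (5 + (1 + w/6))*(⅛) = (6 + w/6)*(⅛) = ¾ + w/48)
P(l, d) = d + l
q(z, r) = ¾ + r/48
q(-116, -57) - P(5 + 3*6, -111) = (¾ + (1/48)*(-57)) - (-111 + (5 + 3*6)) = (¾ - 19/16) - (-111 + (5 + 18)) = -7/16 - (-111 + 23) = -7/16 - 1*(-88) = -7/16 + 88 = 1401/16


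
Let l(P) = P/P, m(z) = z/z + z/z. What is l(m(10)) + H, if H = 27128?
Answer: 27129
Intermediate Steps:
m(z) = 2 (m(z) = 1 + 1 = 2)
l(P) = 1
l(m(10)) + H = 1 + 27128 = 27129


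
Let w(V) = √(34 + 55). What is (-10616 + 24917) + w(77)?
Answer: 14301 + √89 ≈ 14310.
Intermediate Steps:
w(V) = √89
(-10616 + 24917) + w(77) = (-10616 + 24917) + √89 = 14301 + √89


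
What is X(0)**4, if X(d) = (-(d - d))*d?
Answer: 0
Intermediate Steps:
X(d) = 0 (X(d) = (-1*0)*d = 0*d = 0)
X(0)**4 = 0**4 = 0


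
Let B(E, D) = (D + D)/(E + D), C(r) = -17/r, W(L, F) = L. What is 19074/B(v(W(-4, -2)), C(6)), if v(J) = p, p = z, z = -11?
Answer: 46563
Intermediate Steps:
p = -11
v(J) = -11
B(E, D) = 2*D/(D + E) (B(E, D) = (2*D)/(D + E) = 2*D/(D + E))
19074/B(v(W(-4, -2)), C(6)) = 19074/((2*(-17/6)/(-17/6 - 11))) = 19074/((2*(-17/6)/(-83/6))) = 19074/((2*(-17/6)*(-6/83))) = 19074/(34/83) = 19074*(83/34) = 46563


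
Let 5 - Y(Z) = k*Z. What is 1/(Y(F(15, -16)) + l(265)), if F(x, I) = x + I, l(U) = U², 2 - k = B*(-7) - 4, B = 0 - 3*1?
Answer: 1/70215 ≈ 1.4242e-5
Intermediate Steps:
B = -3 (B = 0 - 3 = -3)
k = -15 (k = 2 - (-3*(-7) - 4) = 2 - (21 - 4) = 2 - 1*17 = 2 - 17 = -15)
F(x, I) = I + x
Y(Z) = 5 + 15*Z (Y(Z) = 5 - (-15)*Z = 5 + 15*Z)
1/(Y(F(15, -16)) + l(265)) = 1/((5 + 15*(-16 + 15)) + 265²) = 1/((5 + 15*(-1)) + 70225) = 1/((5 - 15) + 70225) = 1/(-10 + 70225) = 1/70215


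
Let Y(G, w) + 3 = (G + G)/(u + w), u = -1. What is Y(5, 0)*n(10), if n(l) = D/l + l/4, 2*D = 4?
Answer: -351/10 ≈ -35.100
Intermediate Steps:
D = 2 (D = (½)*4 = 2)
Y(G, w) = -3 + 2*G/(-1 + w) (Y(G, w) = -3 + (G + G)/(-1 + w) = -3 + (2*G)/(-1 + w) = -3 + 2*G/(-1 + w))
n(l) = 2/l + l/4
Y(5, 0)*n(10) = ((3 - 3*0 + 2*5)/(-1 + 0))*(2/10 + (¼)*10) = ((3 + 0 + 10)/(-1))*(2*(⅒) + 5/2) = (-1*13)*(⅕ + 5/2) = -13*27/10 = -351/10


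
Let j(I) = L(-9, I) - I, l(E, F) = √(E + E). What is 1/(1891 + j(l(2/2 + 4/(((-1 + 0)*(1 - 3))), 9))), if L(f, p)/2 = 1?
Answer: 631/1194481 + √6/3583443 ≈ 0.00052895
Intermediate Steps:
l(E, F) = √2*√E (l(E, F) = √(2*E) = √2*√E)
L(f, p) = 2 (L(f, p) = 2*1 = 2)
j(I) = 2 - I
1/(1891 + j(l(2/2 + 4/(((-1 + 0)*(1 - 3))), 9))) = 1/(1891 + (2 - √2*√(2/2 + 4/(((-1 + 0)*(1 - 3)))))) = 1/(1891 + (2 - √2*√(2*(½) + 4/((-1*(-2)))))) = 1/(1891 + (2 - √2*√(1 + 4/2))) = 1/(1891 + (2 - √2*√(1 + 4*(½)))) = 1/(1891 + (2 - √2*√(1 + 2))) = 1/(1891 + (2 - √2*√3)) = 1/(1891 + (2 - √6)) = 1/(1893 - √6)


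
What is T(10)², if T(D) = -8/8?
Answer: 1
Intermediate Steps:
T(D) = -1 (T(D) = -8*⅛ = -1)
T(10)² = (-1)² = 1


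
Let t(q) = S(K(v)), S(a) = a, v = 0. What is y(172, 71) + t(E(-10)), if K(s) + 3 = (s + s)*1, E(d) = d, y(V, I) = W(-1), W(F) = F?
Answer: -4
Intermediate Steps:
y(V, I) = -1
K(s) = -3 + 2*s (K(s) = -3 + (s + s)*1 = -3 + (2*s)*1 = -3 + 2*s)
t(q) = -3 (t(q) = -3 + 2*0 = -3 + 0 = -3)
y(172, 71) + t(E(-10)) = -1 - 3 = -4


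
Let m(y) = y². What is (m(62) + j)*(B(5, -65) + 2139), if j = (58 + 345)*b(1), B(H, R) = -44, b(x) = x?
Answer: 8897465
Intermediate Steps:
j = 403 (j = (58 + 345)*1 = 403*1 = 403)
(m(62) + j)*(B(5, -65) + 2139) = (62² + 403)*(-44 + 2139) = (3844 + 403)*2095 = 4247*2095 = 8897465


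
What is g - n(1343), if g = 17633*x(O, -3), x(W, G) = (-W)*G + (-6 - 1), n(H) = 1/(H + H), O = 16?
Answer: 1941851757/2686 ≈ 7.2295e+5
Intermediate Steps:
n(H) = 1/(2*H)
x(W, G) = -7 - G*W (x(W, G) = -G*W - 7 = -7 - G*W)
g = 722953 (g = 17633*(-7 - 1*(-3)*16) = 17633*(-7 + 48) = 17633*41 = 722953)
g - n(1343) = 722953 - 1/(2*1343) = 722953 - 1*1/2686 = 722953 - 1/2686 = 1941851757/2686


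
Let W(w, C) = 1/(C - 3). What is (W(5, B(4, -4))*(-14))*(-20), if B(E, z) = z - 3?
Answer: -28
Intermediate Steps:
B(E, z) = -3 + z
W(w, C) = 1/(-3 + C)
(W(5, B(4, -4))*(-14))*(-20) = (-14/(-3 + (-3 - 4)))*(-20) = (-14/(-3 - 7))*(-20) = (-14/(-10))*(-20) = -1/10*(-14)*(-20) = (7/5)*(-20) = -28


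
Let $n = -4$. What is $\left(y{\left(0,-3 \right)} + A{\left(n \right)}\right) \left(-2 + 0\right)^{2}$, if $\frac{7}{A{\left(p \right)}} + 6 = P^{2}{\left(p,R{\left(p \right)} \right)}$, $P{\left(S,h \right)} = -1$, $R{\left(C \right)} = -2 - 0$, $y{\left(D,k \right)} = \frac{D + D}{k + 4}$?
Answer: $- \frac{28}{5} \approx -5.6$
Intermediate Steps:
$y{\left(D,k \right)} = \frac{2 D}{4 + k}$
$R{\left(C \right)} = -2$ ($R{\left(C \right)} = -2 + 0 = -2$)
$A{\left(p \right)} = - \frac{7}{5}$ ($A{\left(p \right)} = \frac{7}{-6 + \left(-1\right)^{2}} = \frac{7}{-6 + 1} = \frac{7}{-5} = 7 \left(- \frac{1}{5}\right) = - \frac{7}{5}$)
$\left(y{\left(0,-3 \right)} + A{\left(n \right)}\right) \left(-2 + 0\right)^{2} = \left(2 \cdot 0 \frac{1}{4 - 3} - \frac{7}{5}\right) \left(-2 + 0\right)^{2} = \left(2 \cdot 0 \cdot 1^{-1} - \frac{7}{5}\right) \left(-2\right)^{2} = \left(2 \cdot 0 \cdot 1 - \frac{7}{5}\right) 4 = \left(0 - \frac{7}{5}\right) 4 = \left(- \frac{7}{5}\right) 4 = - \frac{28}{5}$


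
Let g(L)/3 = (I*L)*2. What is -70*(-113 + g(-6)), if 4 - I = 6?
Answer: 2870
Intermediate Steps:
I = -2 (I = 4 - 1*6 = 4 - 6 = -2)
g(L) = -12*L (g(L) = 3*(-2*L*2) = 3*(-4*L) = -12*L)
-70*(-113 + g(-6)) = -70*(-113 - 12*(-6)) = -70*(-113 + 72) = -70*(-41) = 2870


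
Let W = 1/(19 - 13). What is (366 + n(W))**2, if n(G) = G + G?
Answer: 1207801/9 ≈ 1.3420e+5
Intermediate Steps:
W = 1/6 ≈ 0.16667
n(G) = 2*G
(366 + n(W))**2 = (366 + 2*(1/6))**2 = (366 + 1/3)**2 = (1099/3)**2 = 1207801/9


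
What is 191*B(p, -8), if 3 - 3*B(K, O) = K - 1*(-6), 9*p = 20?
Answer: -8977/27 ≈ -332.48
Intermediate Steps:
p = 20/9 (p = (⅑)*20 = 20/9 ≈ 2.2222)
B(K, O) = -1 - K/3 (B(K, O) = 1 - (K - 1*(-6))/3 = 1 - (K + 6)/3 = 1 - (6 + K)/3 = 1 + (-2 - K/3) = -1 - K/3)
191*B(p, -8) = 191*(-1 - ⅓*20/9) = 191*(-1 - 20/27) = 191*(-47/27) = -8977/27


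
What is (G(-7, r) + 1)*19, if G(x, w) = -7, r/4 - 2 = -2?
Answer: -114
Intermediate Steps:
r = 0 (r = 8 + 4*(-2) = 8 - 8 = 0)
(G(-7, r) + 1)*19 = (-7 + 1)*19 = -6*19 = -114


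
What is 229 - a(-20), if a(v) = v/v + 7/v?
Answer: 4567/20 ≈ 228.35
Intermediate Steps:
a(v) = 1 + 7/v
229 - a(-20) = 229 - (7 - 20)/(-20) = 229 - (-1)*(-13)/20 = 229 - 1*13/20 = 229 - 13/20 = 4567/20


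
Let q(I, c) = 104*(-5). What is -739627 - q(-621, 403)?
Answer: -739107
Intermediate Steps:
q(I, c) = -520
-739627 - q(-621, 403) = -739627 - 1*(-520) = -739627 + 520 = -739107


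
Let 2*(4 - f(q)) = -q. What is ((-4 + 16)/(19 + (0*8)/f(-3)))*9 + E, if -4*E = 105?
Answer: -1563/76 ≈ -20.566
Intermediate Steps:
f(q) = 4 + q/2 (f(q) = 4 - (-1)*q/2 = 4 + q/2)
E = -105/4 (E = -¼*105 = -105/4 ≈ -26.250)
((-4 + 16)/(19 + (0*8)/f(-3)))*9 + E = ((-4 + 16)/(19 + (0*8)/(4 + (½)*(-3))))*9 - 105/4 = (12/(19 + 0/(4 - 3/2)))*9 - 105/4 = (12/(19 + 0/(5/2)))*9 - 105/4 = (12/(19 + 0*(⅖)))*9 - 105/4 = (12/(19 + 0))*9 - 105/4 = (12/19)*9 - 105/4 = 108/19 - 105/4 = -1563/76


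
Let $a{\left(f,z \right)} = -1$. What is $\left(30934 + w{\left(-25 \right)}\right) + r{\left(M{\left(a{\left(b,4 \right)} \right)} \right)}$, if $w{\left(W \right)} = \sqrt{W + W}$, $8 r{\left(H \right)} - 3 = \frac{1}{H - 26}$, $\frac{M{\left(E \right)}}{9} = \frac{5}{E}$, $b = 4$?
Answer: $\frac{4392681}{142} + 5 i \sqrt{2} \approx 30934.0 + 7.0711 i$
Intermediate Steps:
$M{\left(E \right)} = \frac{45}{E}$ ($M{\left(E \right)} = 9 \frac{5}{E} = \frac{45}{E}$)
$r{\left(H \right)} = \frac{3}{8} + \frac{1}{8 \left(-26 + H\right)}$ ($r{\left(H \right)} = \frac{3}{8} + \frac{1}{8 \left(H - 26\right)} = \frac{3}{8} + \frac{1}{8 \left(-26 + H\right)}$)
$w{\left(W \right)} = \sqrt{2} \sqrt{W}$ ($w{\left(W \right)} = \sqrt{2 W} = \sqrt{2} \sqrt{W}$)
$\left(30934 + w{\left(-25 \right)}\right) + r{\left(M{\left(a{\left(b,4 \right)} \right)} \right)} = \left(30934 + \sqrt{2} \sqrt{-25}\right) + \frac{-77 + 3 \frac{45}{-1}}{8 \left(-26 + \frac{45}{-1}\right)} = \left(30934 + \sqrt{2} \cdot 5 i\right) + \frac{-77 + 3 \cdot 45 \left(-1\right)}{8 \left(-26 + 45 \left(-1\right)\right)} = \left(30934 + 5 i \sqrt{2}\right) + \frac{-77 + 3 \left(-45\right)}{8 \left(-26 - 45\right)} = \left(30934 + 5 i \sqrt{2}\right) + \frac{-77 - 135}{8 \left(-71\right)} = \left(30934 + 5 i \sqrt{2}\right) + \frac{1}{8} \left(- \frac{1}{71}\right) \left(-212\right) = \left(30934 + 5 i \sqrt{2}\right) + \frac{53}{142} = \frac{4392681}{142} + 5 i \sqrt{2}$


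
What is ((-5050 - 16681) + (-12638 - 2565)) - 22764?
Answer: -59698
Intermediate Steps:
((-5050 - 16681) + (-12638 - 2565)) - 22764 = (-21731 - 15203) - 22764 = -36934 - 22764 = -59698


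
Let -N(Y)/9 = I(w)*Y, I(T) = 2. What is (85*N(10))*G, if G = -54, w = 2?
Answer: 826200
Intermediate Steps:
N(Y) = -18*Y
(85*N(10))*G = (85*(-18*10))*(-54) = (85*(-180))*(-54) = -15300*(-54) = 826200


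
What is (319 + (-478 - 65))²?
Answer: 50176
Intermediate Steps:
(319 + (-478 - 65))² = (319 - 543)² = (-224)² = 50176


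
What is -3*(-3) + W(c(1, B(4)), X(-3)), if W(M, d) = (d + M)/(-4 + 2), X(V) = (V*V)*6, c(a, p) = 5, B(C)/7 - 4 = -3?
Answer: -41/2 ≈ -20.500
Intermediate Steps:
B(C) = 7 (B(C) = 28 + 7*(-3) = 28 - 21 = 7)
X(V) = 6*V**2 (X(V) = V**2*6 = 6*V**2)
W(M, d) = -M/2 - d/2 (W(M, d) = (M + d)/(-2) = (M + d)*(-1/2) = -M/2 - d/2)
-3*(-3) + W(c(1, B(4)), X(-3)) = -3*(-3) + (-1/2*5 - 3*(-3)**2) = 9 + (-5/2 - 3*9) = 9 + (-5/2 - 1/2*54) = 9 + (-5/2 - 27) = 9 - 59/2 = -41/2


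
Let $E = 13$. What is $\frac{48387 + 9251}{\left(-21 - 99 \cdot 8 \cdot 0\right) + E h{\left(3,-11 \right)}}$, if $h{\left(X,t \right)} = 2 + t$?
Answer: $- \frac{1253}{3} \approx -417.67$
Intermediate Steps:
$\frac{48387 + 9251}{\left(-21 - 99 \cdot 8 \cdot 0\right) + E h{\left(3,-11 \right)}} = \frac{48387 + 9251}{\left(-21 - 99 \cdot 8 \cdot 0\right) + 13 \left(2 - 11\right)} = \frac{57638}{\left(-21 - 0\right) + 13 \left(-9\right)} = \frac{57638}{\left(-21 + 0\right) - 117} = \frac{57638}{-21 - 117} = \frac{57638}{-138} = 57638 \left(- \frac{1}{138}\right) = - \frac{1253}{3}$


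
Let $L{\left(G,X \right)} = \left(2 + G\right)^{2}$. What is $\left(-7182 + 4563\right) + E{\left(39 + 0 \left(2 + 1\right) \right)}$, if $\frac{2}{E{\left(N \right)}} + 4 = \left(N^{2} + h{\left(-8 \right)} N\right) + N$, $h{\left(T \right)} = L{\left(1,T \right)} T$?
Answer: $- \frac{1639495}{626} \approx -2619.0$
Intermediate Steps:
$h{\left(T \right)} = 9 T$ ($h{\left(T \right)} = \left(2 + 1\right)^{2} T = 3^{2} T = 9 T$)
$E{\left(N \right)} = \frac{2}{-4 + N^{2} - 71 N}$ ($E{\left(N \right)} = \frac{2}{-4 + \left(\left(N^{2} + 9 \left(-8\right) N\right) + N\right)} = \frac{2}{-4 + \left(\left(N^{2} - 72 N\right) + N\right)} = \frac{2}{-4 + \left(N^{2} - 71 N\right)} = \frac{2}{-4 + N^{2} - 71 N}$)
$\left(-7182 + 4563\right) + E{\left(39 + 0 \left(2 + 1\right) \right)} = \left(-7182 + 4563\right) + \frac{2}{-4 + \left(39 + 0 \left(2 + 1\right)\right)^{2} - 71 \left(39 + 0 \left(2 + 1\right)\right)} = -2619 + \frac{2}{-4 + \left(39 + 0 \cdot 3\right)^{2} - 71 \left(39 + 0 \cdot 3\right)} = -2619 + \frac{2}{-4 + \left(39 + 0\right)^{2} - 71 \left(39 + 0\right)} = -2619 + \frac{2}{-4 + 39^{2} - 2769} = -2619 + \frac{2}{-4 + 1521 - 2769} = -2619 + \frac{2}{-1252} = -2619 + 2 \left(- \frac{1}{1252}\right) = -2619 - \frac{1}{626} = - \frac{1639495}{626}$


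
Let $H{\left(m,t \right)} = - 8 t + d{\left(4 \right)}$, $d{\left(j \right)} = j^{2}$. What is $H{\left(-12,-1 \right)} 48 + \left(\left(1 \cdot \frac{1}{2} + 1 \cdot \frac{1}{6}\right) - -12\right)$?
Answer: $\frac{3494}{3} \approx 1164.7$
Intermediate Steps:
$H{\left(m,t \right)} = 16 - 8 t$ ($H{\left(m,t \right)} = - 8 t + 4^{2} = - 8 t + 16 = 16 - 8 t$)
$H{\left(-12,-1 \right)} 48 + \left(\left(1 \cdot \frac{1}{2} + 1 \cdot \frac{1}{6}\right) - -12\right) = \left(16 - -8\right) 48 + \left(\left(1 \cdot \frac{1}{2} + 1 \cdot \frac{1}{6}\right) - -12\right) = \left(16 + 8\right) 48 + \left(\left(1 \cdot \frac{1}{2} + 1 \cdot \frac{1}{6}\right) + 12\right) = 24 \cdot 48 + \left(\left(\frac{1}{2} + \frac{1}{6}\right) + 12\right) = 1152 + \left(\frac{2}{3} + 12\right) = 1152 + \frac{38}{3} = \frac{3494}{3}$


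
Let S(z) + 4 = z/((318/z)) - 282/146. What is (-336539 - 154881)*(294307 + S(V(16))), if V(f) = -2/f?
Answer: -53717356122019295/371424 ≈ -1.4463e+11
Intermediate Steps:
S(z) = -433/73 + z²/318 (S(z) = -4 + (z/((318/z)) - 282/146) = -4 + (z*(z/318) - 282*1/146) = -4 + (z²/318 - 141/73) = -4 + (-141/73 + z²/318) = -433/73 + z²/318)
(-336539 - 154881)*(294307 + S(V(16))) = (-336539 - 154881)*(294307 + (-433/73 + (-2/16)²/318)) = -491420*(294307 + (-433/73 + (-2*1/16)²/318)) = -491420*(294307 + (-433/73 + (-⅛)²/318)) = -491420*(294307 + (-433/73 + (1/318)*(1/64))) = -491420*(294307 + (-433/73 + 1/20352)) = -491420*(294307 - 8812343/1485696) = -491420*437241920329/1485696 = -53717356122019295/371424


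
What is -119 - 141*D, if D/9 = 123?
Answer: -156206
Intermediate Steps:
D = 1107 (D = 9*123 = 1107)
-119 - 141*D = -119 - 141*1107 = -119 - 156087 = -156206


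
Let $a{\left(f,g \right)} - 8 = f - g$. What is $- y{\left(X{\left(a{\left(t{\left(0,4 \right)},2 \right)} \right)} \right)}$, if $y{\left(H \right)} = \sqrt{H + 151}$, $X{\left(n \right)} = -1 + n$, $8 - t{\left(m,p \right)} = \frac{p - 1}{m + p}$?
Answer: $- \frac{\sqrt{653}}{2} \approx -12.777$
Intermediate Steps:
$t{\left(m,p \right)} = 8 - \frac{-1 + p}{m + p}$ ($t{\left(m,p \right)} = 8 - \frac{p - 1}{m + p} = 8 - \frac{-1 + p}{m + p}$)
$a{\left(f,g \right)} = 8 + f - g$ ($a{\left(f,g \right)} = 8 + \left(f - g\right) = 8 + f - g$)
$y{\left(H \right)} = \sqrt{151 + H}$
$- y{\left(X{\left(a{\left(t{\left(0,4 \right)},2 \right)} \right)} \right)} = - \sqrt{151 - \left(-5 - \frac{1 + 7 \cdot 4 + 8 \cdot 0}{0 + 4}\right)} = - \sqrt{151 - \left(-5 - \frac{1 + 28 + 0}{4}\right)} = - \sqrt{151 + \left(-1 + \left(8 + \frac{1}{4} \cdot 29 - 2\right)\right)} = - \sqrt{151 + \left(-1 + \left(8 + \frac{29}{4} - 2\right)\right)} = - \sqrt{151 + \left(-1 + \frac{53}{4}\right)} = - \sqrt{151 + \frac{49}{4}} = - \sqrt{\frac{653}{4}} = - \frac{\sqrt{653}}{2}$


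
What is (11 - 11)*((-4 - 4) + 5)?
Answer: 0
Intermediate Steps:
(11 - 11)*((-4 - 4) + 5) = 0*(-8 + 5) = 0*(-3) = 0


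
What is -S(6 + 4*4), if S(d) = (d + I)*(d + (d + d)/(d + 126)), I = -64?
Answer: 34650/37 ≈ 936.49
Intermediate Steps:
S(d) = (-64 + d)*(d + 2*d/(126 + d)) (S(d) = (d - 64)*(d + (d + d)/(d + 126)) = (-64 + d)*(d + (2*d)/(126 + d)) = (-64 + d)*(d + 2*d/(126 + d)))
-S(6 + 4*4) = -(6 + 4*4)*(-8192 + (6 + 4*4)² + 64*(6 + 4*4))/(126 + (6 + 4*4)) = -(6 + 16)*(-8192 + (6 + 16)² + 64*(6 + 16))/(126 + (6 + 16)) = -22*(-8192 + 22² + 64*22)/(126 + 22) = -22*(-8192 + 484 + 1408)/148 = -22*(-6300)/148 = -1*(-34650/37) = 34650/37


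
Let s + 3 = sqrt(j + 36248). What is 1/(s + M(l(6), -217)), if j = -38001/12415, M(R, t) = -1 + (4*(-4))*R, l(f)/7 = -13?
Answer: 18026580/25724613241 - sqrt(5586513109385)/25724613241 ≈ 0.00060887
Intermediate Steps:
l(f) = -91 (l(f) = 7*(-13) = -91)
M(R, t) = -1 - 16*R
j = -38001/12415 (j = -38001*1/12415 = -38001/12415 ≈ -3.0609)
s = -3 + sqrt(5586513109385)/12415 (s = -3 + sqrt(-38001/12415 + 36248) = -3 + sqrt(449980919/12415) = -3 + sqrt(5586513109385)/12415 ≈ 187.38)
1/(s + M(l(6), -217)) = 1/((-3 + sqrt(5586513109385)/12415) + (-1 - 16*(-91))) = 1/((-3 + sqrt(5586513109385)/12415) + (-1 + 1456)) = 1/((-3 + sqrt(5586513109385)/12415) + 1455) = 1/(1452 + sqrt(5586513109385)/12415)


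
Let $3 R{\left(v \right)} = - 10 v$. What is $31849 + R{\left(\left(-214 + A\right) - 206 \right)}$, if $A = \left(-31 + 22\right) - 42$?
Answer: $33419$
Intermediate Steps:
$A = -51$ ($A = -9 - 42 = -51$)
$R{\left(v \right)} = - \frac{10 v}{3}$ ($R{\left(v \right)} = \frac{\left(-10\right) v}{3} = - \frac{10 v}{3}$)
$31849 + R{\left(\left(-214 + A\right) - 206 \right)} = 31849 - \frac{10 \left(\left(-214 - 51\right) - 206\right)}{3} = 31849 - \frac{10 \left(-265 - 206\right)}{3} = 31849 - -1570 = 31849 + 1570 = 33419$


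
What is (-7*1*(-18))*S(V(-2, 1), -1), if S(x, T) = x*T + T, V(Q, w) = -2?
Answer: 126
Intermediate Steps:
S(x, T) = T + T*x (S(x, T) = T*x + T = T + T*x)
(-7*1*(-18))*S(V(-2, 1), -1) = (-7*1*(-18))*(-(1 - 2)) = (-7*(-18))*(-1*(-1)) = 126*1 = 126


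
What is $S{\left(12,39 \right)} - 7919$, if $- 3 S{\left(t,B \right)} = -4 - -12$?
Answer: $- \frac{23765}{3} \approx -7921.7$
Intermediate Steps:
$S{\left(t,B \right)} = - \frac{8}{3}$ ($S{\left(t,B \right)} = - \frac{-4 - -12}{3} = - \frac{-4 + 12}{3} = \left(- \frac{1}{3}\right) 8 = - \frac{8}{3}$)
$S{\left(12,39 \right)} - 7919 = - \frac{8}{3} - 7919 = - \frac{23765}{3}$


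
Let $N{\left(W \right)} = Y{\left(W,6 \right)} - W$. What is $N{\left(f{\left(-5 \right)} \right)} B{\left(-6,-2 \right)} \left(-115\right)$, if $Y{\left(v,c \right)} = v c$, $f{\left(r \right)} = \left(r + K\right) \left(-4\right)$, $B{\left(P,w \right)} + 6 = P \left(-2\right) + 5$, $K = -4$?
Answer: $-227700$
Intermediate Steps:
$B{\left(P,w \right)} = -1 - 2 P$ ($B{\left(P,w \right)} = -6 + \left(P \left(-2\right) + 5\right) = -6 - \left(-5 + 2 P\right) = -1 - 2 P$)
$f{\left(r \right)} = 16 - 4 r$ ($f{\left(r \right)} = \left(r - 4\right) \left(-4\right) = \left(-4 + r\right) \left(-4\right) = 16 - 4 r$)
$Y{\left(v,c \right)} = c v$
$N{\left(W \right)} = 5 W$ ($N{\left(W \right)} = 6 W - W = 5 W$)
$N{\left(f{\left(-5 \right)} \right)} B{\left(-6,-2 \right)} \left(-115\right) = 5 \left(16 - -20\right) \left(-1 - -12\right) \left(-115\right) = 5 \left(16 + 20\right) \left(-1 + 12\right) \left(-115\right) = 5 \cdot 36 \cdot 11 \left(-115\right) = 180 \cdot 11 \left(-115\right) = 1980 \left(-115\right) = -227700$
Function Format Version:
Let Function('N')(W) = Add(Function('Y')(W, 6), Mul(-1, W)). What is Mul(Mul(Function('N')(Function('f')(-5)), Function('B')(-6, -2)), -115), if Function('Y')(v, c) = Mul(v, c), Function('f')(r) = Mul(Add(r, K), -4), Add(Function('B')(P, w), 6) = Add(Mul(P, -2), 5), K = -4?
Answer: -227700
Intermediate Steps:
Function('B')(P, w) = Add(-1, Mul(-2, P)) (Function('B')(P, w) = Add(-6, Add(Mul(P, -2), 5)) = Add(-6, Add(Mul(-2, P), 5)) = Add(-6, Add(5, Mul(-2, P))) = Add(-1, Mul(-2, P)))
Function('f')(r) = Add(16, Mul(-4, r)) (Function('f')(r) = Mul(Add(r, -4), -4) = Mul(Add(-4, r), -4) = Add(16, Mul(-4, r)))
Function('Y')(v, c) = Mul(c, v)
Function('N')(W) = Mul(5, W) (Function('N')(W) = Add(Mul(6, W), Mul(-1, W)) = Mul(5, W))
Mul(Mul(Function('N')(Function('f')(-5)), Function('B')(-6, -2)), -115) = Mul(Mul(Mul(5, Add(16, Mul(-4, -5))), Add(-1, Mul(-2, -6))), -115) = Mul(Mul(Mul(5, Add(16, 20)), Add(-1, 12)), -115) = Mul(Mul(Mul(5, 36), 11), -115) = Mul(Mul(180, 11), -115) = Mul(1980, -115) = -227700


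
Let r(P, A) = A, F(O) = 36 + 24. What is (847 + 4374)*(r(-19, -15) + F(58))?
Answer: 234945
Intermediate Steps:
F(O) = 60
(847 + 4374)*(r(-19, -15) + F(58)) = (847 + 4374)*(-15 + 60) = 5221*45 = 234945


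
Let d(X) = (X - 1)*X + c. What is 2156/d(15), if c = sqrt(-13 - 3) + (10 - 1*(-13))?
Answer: 502348/54305 - 8624*I/54305 ≈ 9.2505 - 0.15881*I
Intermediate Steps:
c = 23 + 4*I (c = sqrt(-16) + (10 + 13) = 4*I + 23 = 23 + 4*I ≈ 23.0 + 4.0*I)
d(X) = 23 + 4*I + X*(-1 + X) (d(X) = (X - 1)*X + (23 + 4*I) = (-1 + X)*X + (23 + 4*I) = X*(-1 + X) + (23 + 4*I) = 23 + 4*I + X*(-1 + X))
2156/d(15) = 2156/(23 + 15**2 - 1*15 + 4*I) = 2156/(23 + 225 - 15 + 4*I) = 2156/(233 + 4*I) = 2156*((233 - 4*I)/54305) = 2156*(233 - 4*I)/54305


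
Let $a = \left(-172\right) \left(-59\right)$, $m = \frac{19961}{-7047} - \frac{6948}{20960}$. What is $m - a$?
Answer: $- \frac{374844725719}{36926280} \approx -10151.0$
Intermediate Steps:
$m = - \frac{116836279}{36926280}$ ($m = 19961 \left(- \frac{1}{7047}\right) - \frac{1737}{5240} = - \frac{19961}{7047} - \frac{1737}{5240} = - \frac{116836279}{36926280} \approx -3.164$)
$a = 10148$
$m - a = - \frac{116836279}{36926280} - 10148 = - \frac{374844725719}{36926280}$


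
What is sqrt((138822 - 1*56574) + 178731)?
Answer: sqrt(260979) ≈ 510.86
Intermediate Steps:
sqrt((138822 - 1*56574) + 178731) = sqrt((138822 - 56574) + 178731) = sqrt(82248 + 178731) = sqrt(260979)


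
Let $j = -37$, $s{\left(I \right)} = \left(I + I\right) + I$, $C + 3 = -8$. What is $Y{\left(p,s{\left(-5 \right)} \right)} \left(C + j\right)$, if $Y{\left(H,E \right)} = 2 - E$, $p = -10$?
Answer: $-816$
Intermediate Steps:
$C = -11$ ($C = -3 - 8 = -11$)
$s{\left(I \right)} = 3 I$ ($s{\left(I \right)} = 2 I + I = 3 I$)
$Y{\left(p,s{\left(-5 \right)} \right)} \left(C + j\right) = \left(2 - 3 \left(-5\right)\right) \left(-11 - 37\right) = \left(2 - -15\right) \left(-48\right) = \left(2 + 15\right) \left(-48\right) = 17 \left(-48\right) = -816$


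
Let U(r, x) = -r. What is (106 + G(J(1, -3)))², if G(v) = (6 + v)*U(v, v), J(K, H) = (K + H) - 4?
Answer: 11236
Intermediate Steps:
J(K, H) = -4 + H + K (J(K, H) = (H + K) - 4 = -4 + H + K)
G(v) = -v*(6 + v) (G(v) = (6 + v)*(-v) = -v*(6 + v))
(106 + G(J(1, -3)))² = (106 - (-4 - 3 + 1)*(6 + (-4 - 3 + 1)))² = (106 - 1*(-6)*(6 - 6))² = (106 - 1*(-6)*0)² = (106 + 0)² = 106² = 11236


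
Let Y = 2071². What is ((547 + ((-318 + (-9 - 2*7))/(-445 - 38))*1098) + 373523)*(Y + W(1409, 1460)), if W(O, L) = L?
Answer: 258932061428076/161 ≈ 1.6083e+12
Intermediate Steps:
Y = 4289041
((547 + ((-318 + (-9 - 2*7))/(-445 - 38))*1098) + 373523)*(Y + W(1409, 1460)) = ((547 + ((-318 + (-9 - 2*7))/(-445 - 38))*1098) + 373523)*(4289041 + 1460) = ((547 + ((-318 + (-9 - 14))/(-483))*1098) + 373523)*4290501 = ((547 + ((-318 - 23)*(-1/483))*1098) + 373523)*4290501 = ((547 - 341*(-1/483)*1098) + 373523)*4290501 = ((547 + (341/483)*1098) + 373523)*4290501 = ((547 + 124806/161) + 373523)*4290501 = (212873/161 + 373523)*4290501 = (60350076/161)*4290501 = 258932061428076/161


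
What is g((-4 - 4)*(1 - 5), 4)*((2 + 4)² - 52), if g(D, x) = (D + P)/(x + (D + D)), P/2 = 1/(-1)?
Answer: -120/17 ≈ -7.0588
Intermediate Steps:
P = -2 (P = 2/(-1) = 2*(-1) = -2)
g(D, x) = (-2 + D)/(x + 2*D) (g(D, x) = (D - 2)/(x + (D + D)) = (-2 + D)/(x + 2*D))
g((-4 - 4)*(1 - 5), 4)*((2 + 4)² - 52) = ((-2 + (-4 - 4)*(1 - 5))/(4 + 2*((-4 - 4)*(1 - 5))))*((2 + 4)² - 52) = ((-2 - 8*(-4))/(4 + 2*(-8*(-4))))*(6² - 52) = ((-2 + 32)/(4 + 2*32))*(36 - 52) = (30/(4 + 64))*(-16) = (30/68)*(-16) = ((1/68)*30)*(-16) = (15/34)*(-16) = -120/17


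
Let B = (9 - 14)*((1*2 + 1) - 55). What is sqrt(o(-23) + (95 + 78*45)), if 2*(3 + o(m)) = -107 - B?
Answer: sqrt(13674)/2 ≈ 58.468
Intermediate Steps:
B = 260 (B = -5*((2 + 1) - 55) = -5*(3 - 55) = -5*(-52) = 260)
o(m) = -373/2 (o(m) = -3 + (-107 - 1*260)/2 = -3 + (-107 - 260)/2 = -3 + (1/2)*(-367) = -3 - 367/2 = -373/2)
sqrt(o(-23) + (95 + 78*45)) = sqrt(-373/2 + (95 + 78*45)) = sqrt(-373/2 + (95 + 3510)) = sqrt(-373/2 + 3605) = sqrt(6837/2) = sqrt(13674)/2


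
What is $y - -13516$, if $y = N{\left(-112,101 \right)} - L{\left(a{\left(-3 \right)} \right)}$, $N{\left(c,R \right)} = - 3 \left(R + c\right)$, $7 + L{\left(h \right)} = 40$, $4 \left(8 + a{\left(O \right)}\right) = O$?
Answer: $13516$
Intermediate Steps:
$a{\left(O \right)} = -8 + \frac{O}{4}$
$L{\left(h \right)} = 33$ ($L{\left(h \right)} = -7 + 40 = 33$)
$N{\left(c,R \right)} = - 3 R - 3 c$
$y = 0$ ($y = \left(\left(-3\right) 101 - -336\right) - 33 = \left(-303 + 336\right) - 33 = 33 - 33 = 0$)
$y - -13516 = 0 - -13516 = 0 + 13516 = 13516$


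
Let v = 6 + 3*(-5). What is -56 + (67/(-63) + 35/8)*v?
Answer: -4805/56 ≈ -85.804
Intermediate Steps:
v = -9 (v = 6 - 15 = -9)
-56 + (67/(-63) + 35/8)*v = -56 + (67/(-63) + 35/8)*(-9) = -56 + (67*(-1/63) + 35*(⅛))*(-9) = -56 + (-67/63 + 35/8)*(-9) = -56 + (1669/504)*(-9) = -56 - 1669/56 = -4805/56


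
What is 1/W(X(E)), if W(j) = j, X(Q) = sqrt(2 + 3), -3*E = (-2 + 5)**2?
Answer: sqrt(5)/5 ≈ 0.44721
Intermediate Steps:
E = -3 (E = -(-2 + 5)**2/3 = -1/3*3**2 = -1/3*9 = -3)
X(Q) = sqrt(5)
1/W(X(E)) = 1/(sqrt(5)) = sqrt(5)/5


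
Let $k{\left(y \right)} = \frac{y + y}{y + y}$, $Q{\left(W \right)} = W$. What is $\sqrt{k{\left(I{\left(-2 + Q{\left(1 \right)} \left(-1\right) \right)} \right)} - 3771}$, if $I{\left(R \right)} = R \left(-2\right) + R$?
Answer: $i \sqrt{3770} \approx 61.4 i$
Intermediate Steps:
$I{\left(R \right)} = - R$ ($I{\left(R \right)} = - 2 R + R = - R$)
$k{\left(y \right)} = 1$ ($k{\left(y \right)} = \frac{2 y}{2 y} = 2 y \frac{1}{2 y} = 1$)
$\sqrt{k{\left(I{\left(-2 + Q{\left(1 \right)} \left(-1\right) \right)} \right)} - 3771} = \sqrt{1 - 3771} = \sqrt{-3770} = i \sqrt{3770}$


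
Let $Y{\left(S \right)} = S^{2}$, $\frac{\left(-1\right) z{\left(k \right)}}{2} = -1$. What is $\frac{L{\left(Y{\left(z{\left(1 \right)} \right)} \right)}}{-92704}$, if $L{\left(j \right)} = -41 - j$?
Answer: $\frac{45}{92704} \approx 0.00048542$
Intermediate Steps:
$z{\left(k \right)} = 2$ ($z{\left(k \right)} = \left(-2\right) \left(-1\right) = 2$)
$\frac{L{\left(Y{\left(z{\left(1 \right)} \right)} \right)}}{-92704} = \frac{-41 - 2^{2}}{-92704} = \left(-41 - 4\right) \left(- \frac{1}{92704}\right) = \left(-45\right) \left(- \frac{1}{92704}\right) = \frac{45}{92704}$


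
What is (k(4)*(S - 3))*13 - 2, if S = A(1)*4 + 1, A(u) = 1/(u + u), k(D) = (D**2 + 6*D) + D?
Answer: -2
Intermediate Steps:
k(D) = D**2 + 7*D
A(u) = 1/(2*u)
S = 3 (S = ((1/2)/1)*4 + 1 = ((1/2)*1)*4 + 1 = (1/2)*4 + 1 = 2 + 1 = 3)
(k(4)*(S - 3))*13 - 2 = ((4*(7 + 4))*(3 - 3))*13 - 2 = ((4*11)*0)*13 - 2 = (44*0)*13 - 2 = 0*13 - 2 = 0 - 2 = -2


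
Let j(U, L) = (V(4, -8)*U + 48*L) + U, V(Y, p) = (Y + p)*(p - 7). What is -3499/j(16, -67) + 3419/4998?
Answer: 1796183/799680 ≈ 2.2461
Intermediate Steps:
V(Y, p) = (-7 + p)*(Y + p) (V(Y, p) = (Y + p)*(-7 + p) = (-7 + p)*(Y + p))
j(U, L) = 48*L + 61*U (j(U, L) = (((-8)**2 - 7*4 - 7*(-8) + 4*(-8))*U + 48*L) + U = ((64 - 28 + 56 - 32)*U + 48*L) + U = (60*U + 48*L) + U = (48*L + 60*U) + U = 48*L + 61*U)
-3499/j(16, -67) + 3419/4998 = -3499/(48*(-67) + 61*16) + 3419/4998 = -3499/(-3216 + 976) + 3419*(1/4998) = -3499/(-2240) + 3419/4998 = -3499*(-1/2240) + 3419/4998 = 3499/2240 + 3419/4998 = 1796183/799680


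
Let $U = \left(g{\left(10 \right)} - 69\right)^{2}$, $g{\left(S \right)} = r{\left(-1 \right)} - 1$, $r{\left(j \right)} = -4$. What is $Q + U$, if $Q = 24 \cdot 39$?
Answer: $6412$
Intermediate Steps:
$g{\left(S \right)} = -5$ ($g{\left(S \right)} = -4 - 1 = -5$)
$Q = 936$
$U = 5476$ ($U = \left(-5 - 69\right)^{2} = \left(-74\right)^{2} = 5476$)
$Q + U = 936 + 5476 = 6412$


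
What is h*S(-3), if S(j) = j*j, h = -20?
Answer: -180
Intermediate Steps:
S(j) = j²
h*S(-3) = -20*(-3)² = -20*9 = -180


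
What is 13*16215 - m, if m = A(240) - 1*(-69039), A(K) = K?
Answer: 141516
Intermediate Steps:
m = 69279 (m = 240 - 1*(-69039) = 240 + 69039 = 69279)
13*16215 - m = 13*16215 - 1*69279 = 210795 - 69279 = 141516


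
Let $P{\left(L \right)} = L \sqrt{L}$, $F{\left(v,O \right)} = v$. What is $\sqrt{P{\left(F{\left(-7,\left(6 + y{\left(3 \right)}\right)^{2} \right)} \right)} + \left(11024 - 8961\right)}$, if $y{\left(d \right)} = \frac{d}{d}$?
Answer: $\sqrt{2063 - 7 i \sqrt{7}} \approx 45.421 - 0.2039 i$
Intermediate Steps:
$y{\left(d \right)} = 1$
$P{\left(L \right)} = L^{\frac{3}{2}}$
$\sqrt{P{\left(F{\left(-7,\left(6 + y{\left(3 \right)}\right)^{2} \right)} \right)} + \left(11024 - 8961\right)} = \sqrt{\left(-7\right)^{\frac{3}{2}} + \left(11024 - 8961\right)} = \sqrt{- 7 i \sqrt{7} + 2063} = \sqrt{2063 - 7 i \sqrt{7}}$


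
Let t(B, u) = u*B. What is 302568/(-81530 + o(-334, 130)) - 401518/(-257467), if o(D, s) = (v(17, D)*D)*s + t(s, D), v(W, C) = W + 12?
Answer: 238925917042/178183899355 ≈ 1.3409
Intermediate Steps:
v(W, C) = 12 + W
t(B, u) = B*u
o(D, s) = 30*D*s (o(D, s) = ((12 + 17)*D)*s + s*D = (29*D)*s + D*s = 29*D*s + D*s = 30*D*s)
302568/(-81530 + o(-334, 130)) - 401518/(-257467) = 302568/(-81530 + 30*(-334)*130) - 401518/(-257467) = 302568/(-81530 - 1302600) - 401518*(-1/257467) = 302568/(-1384130) + 401518/257467 = 302568*(-1/1384130) + 401518/257467 = -151284/692065 + 401518/257467 = 238925917042/178183899355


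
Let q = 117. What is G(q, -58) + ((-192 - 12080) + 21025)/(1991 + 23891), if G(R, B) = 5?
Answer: 138163/25882 ≈ 5.3382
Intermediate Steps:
G(q, -58) + ((-192 - 12080) + 21025)/(1991 + 23891) = 5 + ((-192 - 12080) + 21025)/(1991 + 23891) = 5 + (-12272 + 21025)/25882 = 5 + 8753*(1/25882) = 5 + 8753/25882 = 138163/25882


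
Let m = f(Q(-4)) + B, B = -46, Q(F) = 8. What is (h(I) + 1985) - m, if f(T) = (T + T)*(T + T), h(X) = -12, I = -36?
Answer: 1763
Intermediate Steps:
f(T) = 4*T² (f(T) = (2*T)*(2*T) = 4*T²)
m = 210 (m = 4*8² - 46 = 4*64 - 46 = 256 - 46 = 210)
(h(I) + 1985) - m = (-12 + 1985) - 1*210 = 1973 - 210 = 1763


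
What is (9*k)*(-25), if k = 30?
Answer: -6750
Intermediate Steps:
(9*k)*(-25) = (9*30)*(-25) = 270*(-25) = -6750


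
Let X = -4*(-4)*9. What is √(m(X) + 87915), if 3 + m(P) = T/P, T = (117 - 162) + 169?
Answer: 13*√18727/6 ≈ 296.50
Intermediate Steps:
T = 124 (T = -45 + 169 = 124)
X = 144 (X = 16*9 = 144)
m(P) = -3 + 124/P
√(m(X) + 87915) = √((-3 + 124/144) + 87915) = √((-3 + 124*(1/144)) + 87915) = √((-3 + 31/36) + 87915) = √(-77/36 + 87915) = √(3164863/36) = 13*√18727/6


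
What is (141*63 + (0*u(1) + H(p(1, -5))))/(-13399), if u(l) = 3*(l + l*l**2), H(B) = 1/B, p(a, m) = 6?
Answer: -53299/80394 ≈ -0.66297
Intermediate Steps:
u(l) = 3*l + 3*l**3 (u(l) = 3*(l + l**3) = 3*l + 3*l**3)
(141*63 + (0*u(1) + H(p(1, -5))))/(-13399) = (141*63 + (0*(3*1*(1 + 1**2)) + 1/6))/(-13399) = (8883 + (0*(3*1*(1 + 1)) + 1/6))*(-1/13399) = (8883 + (0*(3*1*2) + 1/6))*(-1/13399) = (8883 + (0*6 + 1/6))*(-1/13399) = (8883 + (0 + 1/6))*(-1/13399) = (8883 + 1/6)*(-1/13399) = (53299/6)*(-1/13399) = -53299/80394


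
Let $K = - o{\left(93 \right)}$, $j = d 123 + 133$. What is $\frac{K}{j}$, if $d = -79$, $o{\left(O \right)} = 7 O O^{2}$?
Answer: $\frac{5630499}{9584} \approx 587.49$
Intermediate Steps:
$o{\left(O \right)} = 7 O^{3}$
$j = -9584$ ($j = \left(-79\right) 123 + 133 = -9717 + 133 = -9584$)
$K = -5630499$ ($K = - 7 \cdot 93^{3} = - 7 \cdot 804357 = \left(-1\right) 5630499 = -5630499$)
$\frac{K}{j} = - \frac{5630499}{-9584} = \left(-5630499\right) \left(- \frac{1}{9584}\right) = \frac{5630499}{9584}$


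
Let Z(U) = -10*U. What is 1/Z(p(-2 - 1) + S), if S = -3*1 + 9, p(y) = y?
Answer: -1/30 ≈ -0.033333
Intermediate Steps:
S = 6 (S = -3 + 9 = 6)
1/Z(p(-2 - 1) + S) = 1/(-10*((-2 - 1) + 6)) = 1/(-10*(-3 + 6)) = 1/(-10*3) = 1/(-30) = -1/30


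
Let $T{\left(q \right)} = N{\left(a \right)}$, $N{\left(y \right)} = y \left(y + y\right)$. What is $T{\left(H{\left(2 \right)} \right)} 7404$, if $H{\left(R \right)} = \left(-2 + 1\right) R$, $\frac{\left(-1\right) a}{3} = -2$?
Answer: $533088$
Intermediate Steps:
$a = 6$ ($a = \left(-3\right) \left(-2\right) = 6$)
$H{\left(R \right)} = - R$
$N{\left(y \right)} = 2 y^{2}$ ($N{\left(y \right)} = y 2 y = 2 y^{2}$)
$T{\left(q \right)} = 72$ ($T{\left(q \right)} = 2 \cdot 6^{2} = 2 \cdot 36 = 72$)
$T{\left(H{\left(2 \right)} \right)} 7404 = 72 \cdot 7404 = 533088$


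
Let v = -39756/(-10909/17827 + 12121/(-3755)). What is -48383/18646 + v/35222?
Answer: -32368238736814221/14067811133451262 ≈ -2.3009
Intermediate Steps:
v = 443546991010/42840727 (v = -39756/(-10909*1/17827 + 12121*(-1/3755)) = -39756/(-10909/17827 - 12121/3755) = -39756/(-257044362/66940385) = -39756*(-66940385/257044362) = 443546991010/42840727 ≈ 10353.)
-48383/18646 + v/35222 = -48383/18646 + (443546991010/42840727)/35222 = -48383*1/18646 + (443546991010/42840727)*(1/35222) = -48383/18646 + 221773495505/754468043197 = -32368238736814221/14067811133451262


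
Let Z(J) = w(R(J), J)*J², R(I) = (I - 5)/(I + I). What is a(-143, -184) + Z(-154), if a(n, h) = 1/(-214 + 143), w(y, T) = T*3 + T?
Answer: -1037242977/71 ≈ -1.4609e+7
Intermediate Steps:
R(I) = (-5 + I)/(2*I) (R(I) = (-5 + I)/((2*I)) = (-5 + I)*(1/(2*I)) = (-5 + I)/(2*I))
w(y, T) = 4*T (w(y, T) = 3*T + T = 4*T)
Z(J) = 4*J³ (Z(J) = (4*J)*J² = 4*J³)
a(n, h) = -1/71 (a(n, h) = 1/(-71) = -1/71)
a(-143, -184) + Z(-154) = -1/71 + 4*(-154)³ = -1/71 + 4*(-3652264) = -1/71 - 14609056 = -1037242977/71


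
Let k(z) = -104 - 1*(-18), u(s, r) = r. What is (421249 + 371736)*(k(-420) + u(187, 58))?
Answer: -22203580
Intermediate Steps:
k(z) = -86 (k(z) = -104 + 18 = -86)
(421249 + 371736)*(k(-420) + u(187, 58)) = (421249 + 371736)*(-86 + 58) = 792985*(-28) = -22203580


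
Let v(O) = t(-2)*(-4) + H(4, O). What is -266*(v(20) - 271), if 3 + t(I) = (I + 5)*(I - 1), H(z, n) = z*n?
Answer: 38038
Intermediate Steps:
H(z, n) = n*z
t(I) = -3 + (-1 + I)*(5 + I) (t(I) = -3 + (I + 5)*(I - 1) = -3 + (5 + I)*(-1 + I) = -3 + (-1 + I)*(5 + I))
v(O) = 48 + 4*O (v(O) = (-8 + (-2)² + 4*(-2))*(-4) + O*4 = (-8 + 4 - 8)*(-4) + 4*O = -12*(-4) + 4*O = 48 + 4*O)
-266*(v(20) - 271) = -266*((48 + 4*20) - 271) = -266*((48 + 80) - 271) = -266*(128 - 271) = -266*(-143) = 38038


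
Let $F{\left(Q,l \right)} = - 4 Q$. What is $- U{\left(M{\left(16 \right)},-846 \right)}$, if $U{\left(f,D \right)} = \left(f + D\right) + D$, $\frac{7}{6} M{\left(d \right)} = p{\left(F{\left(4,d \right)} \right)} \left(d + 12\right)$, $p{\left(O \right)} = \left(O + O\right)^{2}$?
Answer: $-22884$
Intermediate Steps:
$p{\left(O \right)} = 4 O^{2}$ ($p{\left(O \right)} = \left(2 O\right)^{2} = 4 O^{2}$)
$M{\left(d \right)} = \frac{73728}{7} + \frac{6144 d}{7}$ ($M{\left(d \right)} = \frac{6 \cdot 4 \left(\left(-4\right) 4\right)^{2} \left(d + 12\right)}{7} = \frac{6 \cdot 4 \left(-16\right)^{2} \left(12 + d\right)}{7} = \frac{6 \cdot 4 \cdot 256 \left(12 + d\right)}{7} = \frac{6 \cdot 1024 \left(12 + d\right)}{7} = \frac{6 \left(12288 + 1024 d\right)}{7} = \frac{73728}{7} + \frac{6144 d}{7}$)
$U{\left(f,D \right)} = f + 2 D$ ($U{\left(f,D \right)} = \left(D + f\right) + D = f + 2 D$)
$- U{\left(M{\left(16 \right)},-846 \right)} = - (\left(\frac{73728}{7} + \frac{6144}{7} \cdot 16\right) + 2 \left(-846\right)) = - (\left(\frac{73728}{7} + \frac{98304}{7}\right) - 1692) = - (24576 - 1692) = \left(-1\right) 22884 = -22884$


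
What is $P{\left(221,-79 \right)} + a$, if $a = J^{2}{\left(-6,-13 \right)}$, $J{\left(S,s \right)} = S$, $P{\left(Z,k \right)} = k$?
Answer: $-43$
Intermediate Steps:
$a = 36$ ($a = \left(-6\right)^{2} = 36$)
$P{\left(221,-79 \right)} + a = -79 + 36 = -43$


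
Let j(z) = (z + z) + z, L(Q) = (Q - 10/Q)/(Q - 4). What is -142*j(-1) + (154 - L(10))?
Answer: 1157/2 ≈ 578.50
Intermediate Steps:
L(Q) = (Q - 10/Q)/(-4 + Q)
j(z) = 3*z (j(z) = 2*z + z = 3*z)
-142*j(-1) + (154 - L(10)) = -426*(-1) + (154 - (-10 + 10**2)/(10*(-4 + 10))) = -142*(-3) + (154 - (-10 + 100)/(10*6)) = 426 + (154 - 90/(10*6)) = 426 + (154 - 1*3/2) = 426 + (154 - 3/2) = 426 + 305/2 = 1157/2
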